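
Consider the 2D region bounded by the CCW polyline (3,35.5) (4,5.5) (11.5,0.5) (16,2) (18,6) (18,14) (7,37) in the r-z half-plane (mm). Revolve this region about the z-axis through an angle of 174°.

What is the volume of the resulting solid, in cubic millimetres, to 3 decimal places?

Profile (r,z), 7 vertices: (3,35.5) (4,5.5) (11.5,0.5) (16,2) (18,6) (18,14) (7,37)
edge 0: (3,35.5)→(4,5.5)  cross = 3·5.5 − 4·35.5 = -125.5000; (r_i+r_j)·cross = 7·-125.5000 = -878.5000
edge 1: (4,5.5)→(11.5,0.5)  cross = 4·0.5 − 11.5·5.5 = -61.2500; (r_i+r_j)·cross = 15.5·-61.2500 = -949.3750
edge 2: (11.5,0.5)→(16,2)  cross = 11.5·2 − 16·0.5 = 15.0000; (r_i+r_j)·cross = 27.5·15.0000 = 412.5000
edge 3: (16,2)→(18,6)  cross = 16·6 − 18·2 = 60.0000; (r_i+r_j)·cross = 34·60.0000 = 2040.0000
edge 4: (18,6)→(18,14)  cross = 18·14 − 18·6 = 144.0000; (r_i+r_j)·cross = 36·144.0000 = 5184.0000
edge 5: (18,14)→(7,37)  cross = 18·37 − 7·14 = 568.0000; (r_i+r_j)·cross = 25·568.0000 = 14200.0000
edge 6: (7,37)→(3,35.5)  cross = 7·35.5 − 3·37 = 137.5000; (r_i+r_j)·cross = 10·137.5000 = 1375.0000
Σcross = 737.7500 → A = |Σcross|/2 = 368.8750 mm²
Σ(r_i+r_j)·cross = 21383.6250 → first moment M = |Σ|/6 = 3563.9375
R_c = M/A = 3563.9375/368.8750 = 9.6616 mm
θ = 174° = 3.036873 rad
V = θ·R_c·A = 3.036873·9.6616·368.8750 = 10823.225 mm³

Volume = 10823.225 mm³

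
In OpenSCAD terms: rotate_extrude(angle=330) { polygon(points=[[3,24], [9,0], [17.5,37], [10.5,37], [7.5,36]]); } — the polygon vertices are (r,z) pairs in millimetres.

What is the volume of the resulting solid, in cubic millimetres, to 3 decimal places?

Volume = 15406.414 mm³

Profile (r,z), 5 vertices: (3,24) (9,0) (17.5,37) (10.5,37) (7.5,36)
edge 0: (3,24)→(9,0)  cross = 3·0 − 9·24 = -216.0000; (r_i+r_j)·cross = 12·-216.0000 = -2592.0000
edge 1: (9,0)→(17.5,37)  cross = 9·37 − 17.5·0 = 333.0000; (r_i+r_j)·cross = 26.5·333.0000 = 8824.5000
edge 2: (17.5,37)→(10.5,37)  cross = 17.5·37 − 10.5·37 = 259.0000; (r_i+r_j)·cross = 28·259.0000 = 7252.0000
edge 3: (10.5,37)→(7.5,36)  cross = 10.5·36 − 7.5·37 = 100.5000; (r_i+r_j)·cross = 18·100.5000 = 1809.0000
edge 4: (7.5,36)→(3,24)  cross = 7.5·24 − 3·36 = 72.0000; (r_i+r_j)·cross = 10.5·72.0000 = 756.0000
Σcross = 548.5000 → A = |Σcross|/2 = 274.2500 mm²
Σ(r_i+r_j)·cross = 16049.5000 → first moment M = |Σ|/6 = 2674.9167
R_c = M/A = 2674.9167/274.2500 = 9.7536 mm
θ = 330° = 5.759587 rad
V = θ·R_c·A = 5.759587·9.7536·274.2500 = 15406.414 mm³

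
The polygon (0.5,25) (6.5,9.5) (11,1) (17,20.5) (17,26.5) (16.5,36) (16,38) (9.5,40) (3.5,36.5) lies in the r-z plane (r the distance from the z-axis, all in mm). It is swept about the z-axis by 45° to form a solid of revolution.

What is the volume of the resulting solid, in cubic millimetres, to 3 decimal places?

Volume = 3151.754 mm³

Profile (r,z), 9 vertices: (0.5,25) (6.5,9.5) (11,1) (17,20.5) (17,26.5) (16.5,36) (16,38) (9.5,40) (3.5,36.5)
edge 0: (0.5,25)→(6.5,9.5)  cross = 0.5·9.5 − 6.5·25 = -157.7500; (r_i+r_j)·cross = 7·-157.7500 = -1104.2500
edge 1: (6.5,9.5)→(11,1)  cross = 6.5·1 − 11·9.5 = -98.0000; (r_i+r_j)·cross = 17.5·-98.0000 = -1715.0000
edge 2: (11,1)→(17,20.5)  cross = 11·20.5 − 17·1 = 208.5000; (r_i+r_j)·cross = 28·208.5000 = 5838.0000
edge 3: (17,20.5)→(17,26.5)  cross = 17·26.5 − 17·20.5 = 102.0000; (r_i+r_j)·cross = 34·102.0000 = 3468.0000
edge 4: (17,26.5)→(16.5,36)  cross = 17·36 − 16.5·26.5 = 174.7500; (r_i+r_j)·cross = 33.5·174.7500 = 5854.1250
edge 5: (16.5,36)→(16,38)  cross = 16.5·38 − 16·36 = 51.0000; (r_i+r_j)·cross = 32.5·51.0000 = 1657.5000
edge 6: (16,38)→(9.5,40)  cross = 16·40 − 9.5·38 = 279.0000; (r_i+r_j)·cross = 25.5·279.0000 = 7114.5000
edge 7: (9.5,40)→(3.5,36.5)  cross = 9.5·36.5 − 3.5·40 = 206.7500; (r_i+r_j)·cross = 13·206.7500 = 2687.7500
edge 8: (3.5,36.5)→(0.5,25)  cross = 3.5·25 − 0.5·36.5 = 69.2500; (r_i+r_j)·cross = 4·69.2500 = 277.0000
Σcross = 835.5000 → A = |Σcross|/2 = 417.7500 mm²
Σ(r_i+r_j)·cross = 24077.6250 → first moment M = |Σ|/6 = 4012.9375
R_c = M/A = 4012.9375/417.7500 = 9.6061 mm
θ = 45° = 0.785398 rad
V = θ·R_c·A = 0.785398·9.6061·417.7500 = 3151.754 mm³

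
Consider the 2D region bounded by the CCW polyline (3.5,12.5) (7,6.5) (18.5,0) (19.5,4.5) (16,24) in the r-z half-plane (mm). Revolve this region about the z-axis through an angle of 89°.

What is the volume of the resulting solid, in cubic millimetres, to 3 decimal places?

Profile (r,z), 5 vertices: (3.5,12.5) (7,6.5) (18.5,0) (19.5,4.5) (16,24)
edge 0: (3.5,12.5)→(7,6.5)  cross = 3.5·6.5 − 7·12.5 = -64.7500; (r_i+r_j)·cross = 10.5·-64.7500 = -679.8750
edge 1: (7,6.5)→(18.5,0)  cross = 7·0 − 18.5·6.5 = -120.2500; (r_i+r_j)·cross = 25.5·-120.2500 = -3066.3750
edge 2: (18.5,0)→(19.5,4.5)  cross = 18.5·4.5 − 19.5·0 = 83.2500; (r_i+r_j)·cross = 38·83.2500 = 3163.5000
edge 3: (19.5,4.5)→(16,24)  cross = 19.5·24 − 16·4.5 = 396.0000; (r_i+r_j)·cross = 35.5·396.0000 = 14058.0000
edge 4: (16,24)→(3.5,12.5)  cross = 16·12.5 − 3.5·24 = 116.0000; (r_i+r_j)·cross = 19.5·116.0000 = 2262.0000
Σcross = 410.2500 → A = |Σcross|/2 = 205.1250 mm²
Σ(r_i+r_j)·cross = 15737.2500 → first moment M = |Σ|/6 = 2622.8750
R_c = M/A = 2622.8750/205.1250 = 12.7867 mm
θ = 89° = 1.553343 rad
V = θ·R_c·A = 1.553343·12.7867·205.1250 = 4074.225 mm³

Volume = 4074.225 mm³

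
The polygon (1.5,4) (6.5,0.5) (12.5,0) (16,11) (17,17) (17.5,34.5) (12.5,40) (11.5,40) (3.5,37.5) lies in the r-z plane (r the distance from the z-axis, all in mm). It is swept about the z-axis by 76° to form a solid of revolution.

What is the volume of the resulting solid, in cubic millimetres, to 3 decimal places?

Volume = 6533.541 mm³

Profile (r,z), 9 vertices: (1.5,4) (6.5,0.5) (12.5,0) (16,11) (17,17) (17.5,34.5) (12.5,40) (11.5,40) (3.5,37.5)
edge 0: (1.5,4)→(6.5,0.5)  cross = 1.5·0.5 − 6.5·4 = -25.2500; (r_i+r_j)·cross = 8·-25.2500 = -202.0000
edge 1: (6.5,0.5)→(12.5,0)  cross = 6.5·0 − 12.5·0.5 = -6.2500; (r_i+r_j)·cross = 19·-6.2500 = -118.7500
edge 2: (12.5,0)→(16,11)  cross = 12.5·11 − 16·0 = 137.5000; (r_i+r_j)·cross = 28.5·137.5000 = 3918.7500
edge 3: (16,11)→(17,17)  cross = 16·17 − 17·11 = 85.0000; (r_i+r_j)·cross = 33·85.0000 = 2805.0000
edge 4: (17,17)→(17.5,34.5)  cross = 17·34.5 − 17.5·17 = 289.0000; (r_i+r_j)·cross = 34.5·289.0000 = 9970.5000
edge 5: (17.5,34.5)→(12.5,40)  cross = 17.5·40 − 12.5·34.5 = 268.7500; (r_i+r_j)·cross = 30·268.7500 = 8062.5000
edge 6: (12.5,40)→(11.5,40)  cross = 12.5·40 − 11.5·40 = 40.0000; (r_i+r_j)·cross = 24·40.0000 = 960.0000
edge 7: (11.5,40)→(3.5,37.5)  cross = 11.5·37.5 − 3.5·40 = 291.2500; (r_i+r_j)·cross = 15·291.2500 = 4368.7500
edge 8: (3.5,37.5)→(1.5,4)  cross = 3.5·4 − 1.5·37.5 = -42.2500; (r_i+r_j)·cross = 5·-42.2500 = -211.2500
Σcross = 1037.7500 → A = |Σcross|/2 = 518.8750 mm²
Σ(r_i+r_j)·cross = 29553.5000 → first moment M = |Σ|/6 = 4925.5833
R_c = M/A = 4925.5833/518.8750 = 9.4928 mm
θ = 76° = 1.326450 rad
V = θ·R_c·A = 1.326450·9.4928·518.8750 = 6533.541 mm³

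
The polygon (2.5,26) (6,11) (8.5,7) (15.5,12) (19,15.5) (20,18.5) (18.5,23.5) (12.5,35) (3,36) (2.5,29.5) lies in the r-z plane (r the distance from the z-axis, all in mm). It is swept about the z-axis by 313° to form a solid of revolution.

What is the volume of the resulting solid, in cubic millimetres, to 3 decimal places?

Profile (r,z), 10 vertices: (2.5,26) (6,11) (8.5,7) (15.5,12) (19,15.5) (20,18.5) (18.5,23.5) (12.5,35) (3,36) (2.5,29.5)
edge 0: (2.5,26)→(6,11)  cross = 2.5·11 − 6·26 = -128.5000; (r_i+r_j)·cross = 8.5·-128.5000 = -1092.2500
edge 1: (6,11)→(8.5,7)  cross = 6·7 − 8.5·11 = -51.5000; (r_i+r_j)·cross = 14.5·-51.5000 = -746.7500
edge 2: (8.5,7)→(15.5,12)  cross = 8.5·12 − 15.5·7 = -6.5000; (r_i+r_j)·cross = 24·-6.5000 = -156.0000
edge 3: (15.5,12)→(19,15.5)  cross = 15.5·15.5 − 19·12 = 12.2500; (r_i+r_j)·cross = 34.5·12.2500 = 422.6250
edge 4: (19,15.5)→(20,18.5)  cross = 19·18.5 − 20·15.5 = 41.5000; (r_i+r_j)·cross = 39·41.5000 = 1618.5000
edge 5: (20,18.5)→(18.5,23.5)  cross = 20·23.5 − 18.5·18.5 = 127.7500; (r_i+r_j)·cross = 38.5·127.7500 = 4918.3750
edge 6: (18.5,23.5)→(12.5,35)  cross = 18.5·35 − 12.5·23.5 = 353.7500; (r_i+r_j)·cross = 31·353.7500 = 10966.2500
edge 7: (12.5,35)→(3,36)  cross = 12.5·36 − 3·35 = 345.0000; (r_i+r_j)·cross = 15.5·345.0000 = 5347.5000
edge 8: (3,36)→(2.5,29.5)  cross = 3·29.5 − 2.5·36 = -1.5000; (r_i+r_j)·cross = 5.5·-1.5000 = -8.2500
edge 9: (2.5,29.5)→(2.5,26)  cross = 2.5·26 − 2.5·29.5 = -8.7500; (r_i+r_j)·cross = 5·-8.7500 = -43.7500
Σcross = 683.5000 → A = |Σcross|/2 = 341.7500 mm²
Σ(r_i+r_j)·cross = 21226.2500 → first moment M = |Σ|/6 = 3537.7083
R_c = M/A = 3537.7083/341.7500 = 10.3517 mm
θ = 313° = 5.462881 rad
V = θ·R_c·A = 5.462881·10.3517·341.7500 = 19326.078 mm³

Volume = 19326.078 mm³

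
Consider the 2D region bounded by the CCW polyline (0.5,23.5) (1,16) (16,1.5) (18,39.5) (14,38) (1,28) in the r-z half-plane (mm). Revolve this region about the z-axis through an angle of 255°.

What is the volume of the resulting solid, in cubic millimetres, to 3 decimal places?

Profile (r,z), 6 vertices: (0.5,23.5) (1,16) (16,1.5) (18,39.5) (14,38) (1,28)
edge 0: (0.5,23.5)→(1,16)  cross = 0.5·16 − 1·23.5 = -15.5000; (r_i+r_j)·cross = 1.5·-15.5000 = -23.2500
edge 1: (1,16)→(16,1.5)  cross = 1·1.5 − 16·16 = -254.5000; (r_i+r_j)·cross = 17·-254.5000 = -4326.5000
edge 2: (16,1.5)→(18,39.5)  cross = 16·39.5 − 18·1.5 = 605.0000; (r_i+r_j)·cross = 34·605.0000 = 20570.0000
edge 3: (18,39.5)→(14,38)  cross = 18·38 − 14·39.5 = 131.0000; (r_i+r_j)·cross = 32·131.0000 = 4192.0000
edge 4: (14,38)→(1,28)  cross = 14·28 − 1·38 = 354.0000; (r_i+r_j)·cross = 15·354.0000 = 5310.0000
edge 5: (1,28)→(0.5,23.5)  cross = 1·23.5 − 0.5·28 = 9.5000; (r_i+r_j)·cross = 1.5·9.5000 = 14.2500
Σcross = 829.5000 → A = |Σcross|/2 = 414.7500 mm²
Σ(r_i+r_j)·cross = 25736.5000 → first moment M = |Σ|/6 = 4289.4167
R_c = M/A = 4289.4167/414.7500 = 10.3422 mm
θ = 255° = 4.450590 rad
V = θ·R_c·A = 4.450590·10.3422·414.7500 = 19090.433 mm³

Volume = 19090.433 mm³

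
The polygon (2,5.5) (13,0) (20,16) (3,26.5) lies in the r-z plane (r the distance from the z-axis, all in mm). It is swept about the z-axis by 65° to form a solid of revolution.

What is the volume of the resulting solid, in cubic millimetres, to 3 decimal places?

Volume = 3156.646 mm³

Profile (r,z), 4 vertices: (2,5.5) (13,0) (20,16) (3,26.5)
edge 0: (2,5.5)→(13,0)  cross = 2·0 − 13·5.5 = -71.5000; (r_i+r_j)·cross = 15·-71.5000 = -1072.5000
edge 1: (13,0)→(20,16)  cross = 13·16 − 20·0 = 208.0000; (r_i+r_j)·cross = 33·208.0000 = 6864.0000
edge 2: (20,16)→(3,26.5)  cross = 20·26.5 − 3·16 = 482.0000; (r_i+r_j)·cross = 23·482.0000 = 11086.0000
edge 3: (3,26.5)→(2,5.5)  cross = 3·5.5 − 2·26.5 = -36.5000; (r_i+r_j)·cross = 5·-36.5000 = -182.5000
Σcross = 582.0000 → A = |Σcross|/2 = 291.0000 mm²
Σ(r_i+r_j)·cross = 16695.0000 → first moment M = |Σ|/6 = 2782.5000
R_c = M/A = 2782.5000/291.0000 = 9.5619 mm
θ = 65° = 1.134464 rad
V = θ·R_c·A = 1.134464·9.5619·291.0000 = 3156.646 mm³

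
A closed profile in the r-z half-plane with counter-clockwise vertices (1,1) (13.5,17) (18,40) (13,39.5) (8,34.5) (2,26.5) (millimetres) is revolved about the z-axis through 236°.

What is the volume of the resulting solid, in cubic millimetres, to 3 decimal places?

Profile (r,z), 6 vertices: (1,1) (13.5,17) (18,40) (13,39.5) (8,34.5) (2,26.5)
edge 0: (1,1)→(13.5,17)  cross = 1·17 − 13.5·1 = 3.5000; (r_i+r_j)·cross = 14.5·3.5000 = 50.7500
edge 1: (13.5,17)→(18,40)  cross = 13.5·40 − 18·17 = 234.0000; (r_i+r_j)·cross = 31.5·234.0000 = 7371.0000
edge 2: (18,40)→(13,39.5)  cross = 18·39.5 − 13·40 = 191.0000; (r_i+r_j)·cross = 31·191.0000 = 5921.0000
edge 3: (13,39.5)→(8,34.5)  cross = 13·34.5 − 8·39.5 = 132.5000; (r_i+r_j)·cross = 21·132.5000 = 2782.5000
edge 4: (8,34.5)→(2,26.5)  cross = 8·26.5 − 2·34.5 = 143.0000; (r_i+r_j)·cross = 10·143.0000 = 1430.0000
edge 5: (2,26.5)→(1,1)  cross = 2·1 − 1·26.5 = -24.5000; (r_i+r_j)·cross = 3·-24.5000 = -73.5000
Σcross = 679.5000 → A = |Σcross|/2 = 339.7500 mm²
Σ(r_i+r_j)·cross = 17481.7500 → first moment M = |Σ|/6 = 2913.6250
R_c = M/A = 2913.6250/339.7500 = 8.5758 mm
θ = 236° = 4.118977 rad
V = θ·R_c·A = 4.118977·8.5758·339.7500 = 12001.154 mm³

Volume = 12001.154 mm³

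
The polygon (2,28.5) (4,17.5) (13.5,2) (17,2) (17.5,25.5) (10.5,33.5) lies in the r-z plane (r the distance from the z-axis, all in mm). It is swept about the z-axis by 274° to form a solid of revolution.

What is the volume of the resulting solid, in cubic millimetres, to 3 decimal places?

Profile (r,z), 6 vertices: (2,28.5) (4,17.5) (13.5,2) (17,2) (17.5,25.5) (10.5,33.5)
edge 0: (2,28.5)→(4,17.5)  cross = 2·17.5 − 4·28.5 = -79.0000; (r_i+r_j)·cross = 6·-79.0000 = -474.0000
edge 1: (4,17.5)→(13.5,2)  cross = 4·2 − 13.5·17.5 = -228.2500; (r_i+r_j)·cross = 17.5·-228.2500 = -3994.3750
edge 2: (13.5,2)→(17,2)  cross = 13.5·2 − 17·2 = -7.0000; (r_i+r_j)·cross = 30.5·-7.0000 = -213.5000
edge 3: (17,2)→(17.5,25.5)  cross = 17·25.5 − 17.5·2 = 398.5000; (r_i+r_j)·cross = 34.5·398.5000 = 13748.2500
edge 4: (17.5,25.5)→(10.5,33.5)  cross = 17.5·33.5 − 10.5·25.5 = 318.5000; (r_i+r_j)·cross = 28·318.5000 = 8918.0000
edge 5: (10.5,33.5)→(2,28.5)  cross = 10.5·28.5 − 2·33.5 = 232.2500; (r_i+r_j)·cross = 12.5·232.2500 = 2903.1250
Σcross = 635.0000 → A = |Σcross|/2 = 317.5000 mm²
Σ(r_i+r_j)·cross = 20887.5000 → first moment M = |Σ|/6 = 3481.2500
R_c = M/A = 3481.2500/317.5000 = 10.9646 mm
θ = 274° = 4.782202 rad
V = θ·R_c·A = 4.782202·10.9646·317.5000 = 16648.041 mm³

Volume = 16648.041 mm³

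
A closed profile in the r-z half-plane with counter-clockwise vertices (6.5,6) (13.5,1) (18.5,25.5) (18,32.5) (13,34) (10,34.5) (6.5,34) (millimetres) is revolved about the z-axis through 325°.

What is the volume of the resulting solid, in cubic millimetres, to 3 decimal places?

Profile (r,z), 7 vertices: (6.5,6) (13.5,1) (18.5,25.5) (18,32.5) (13,34) (10,34.5) (6.5,34)
edge 0: (6.5,6)→(13.5,1)  cross = 6.5·1 − 13.5·6 = -74.5000; (r_i+r_j)·cross = 20·-74.5000 = -1490.0000
edge 1: (13.5,1)→(18.5,25.5)  cross = 13.5·25.5 − 18.5·1 = 325.7500; (r_i+r_j)·cross = 32·325.7500 = 10424.0000
edge 2: (18.5,25.5)→(18,32.5)  cross = 18.5·32.5 − 18·25.5 = 142.2500; (r_i+r_j)·cross = 36.5·142.2500 = 5192.1250
edge 3: (18,32.5)→(13,34)  cross = 18·34 − 13·32.5 = 189.5000; (r_i+r_j)·cross = 31·189.5000 = 5874.5000
edge 4: (13,34)→(10,34.5)  cross = 13·34.5 − 10·34 = 108.5000; (r_i+r_j)·cross = 23·108.5000 = 2495.5000
edge 5: (10,34.5)→(6.5,34)  cross = 10·34 − 6.5·34.5 = 115.7500; (r_i+r_j)·cross = 16.5·115.7500 = 1909.8750
edge 6: (6.5,34)→(6.5,6)  cross = 6.5·6 − 6.5·34 = -182.0000; (r_i+r_j)·cross = 13·-182.0000 = -2366.0000
Σcross = 625.2500 → A = |Σcross|/2 = 312.6250 mm²
Σ(r_i+r_j)·cross = 22040.0000 → first moment M = |Σ|/6 = 3673.3333
R_c = M/A = 3673.3333/312.6250 = 11.7500 mm
θ = 325° = 5.672320 rad
V = θ·R_c·A = 5.672320·11.7500·312.6250 = 20836.322 mm³

Volume = 20836.322 mm³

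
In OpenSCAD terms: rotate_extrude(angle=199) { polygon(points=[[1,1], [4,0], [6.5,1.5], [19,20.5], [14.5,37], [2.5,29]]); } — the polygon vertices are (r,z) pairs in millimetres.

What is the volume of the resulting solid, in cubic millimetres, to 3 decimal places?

Profile (r,z), 6 vertices: (1,1) (4,0) (6.5,1.5) (19,20.5) (14.5,37) (2.5,29)
edge 0: (1,1)→(4,0)  cross = 1·0 − 4·1 = -4.0000; (r_i+r_j)·cross = 5·-4.0000 = -20.0000
edge 1: (4,0)→(6.5,1.5)  cross = 4·1.5 − 6.5·0 = 6.0000; (r_i+r_j)·cross = 10.5·6.0000 = 63.0000
edge 2: (6.5,1.5)→(19,20.5)  cross = 6.5·20.5 − 19·1.5 = 104.7500; (r_i+r_j)·cross = 25.5·104.7500 = 2671.1250
edge 3: (19,20.5)→(14.5,37)  cross = 19·37 − 14.5·20.5 = 405.7500; (r_i+r_j)·cross = 33.5·405.7500 = 13592.6250
edge 4: (14.5,37)→(2.5,29)  cross = 14.5·29 − 2.5·37 = 328.0000; (r_i+r_j)·cross = 17·328.0000 = 5576.0000
edge 5: (2.5,29)→(1,1)  cross = 2.5·1 − 1·29 = -26.5000; (r_i+r_j)·cross = 3.5·-26.5000 = -92.7500
Σcross = 814.0000 → A = |Σcross|/2 = 407.0000 mm²
Σ(r_i+r_j)·cross = 21790.0000 → first moment M = |Σ|/6 = 3631.6667
R_c = M/A = 3631.6667/407.0000 = 8.9230 mm
θ = 199° = 3.473205 rad
V = θ·R_c·A = 3.473205·8.9230·407.0000 = 12613.524 mm³

Volume = 12613.524 mm³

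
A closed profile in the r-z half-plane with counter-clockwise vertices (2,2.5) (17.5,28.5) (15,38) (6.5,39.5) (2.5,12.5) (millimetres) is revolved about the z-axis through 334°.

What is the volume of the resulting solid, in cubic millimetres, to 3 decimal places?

Volume = 14732.350 mm³

Profile (r,z), 5 vertices: (2,2.5) (17.5,28.5) (15,38) (6.5,39.5) (2.5,12.5)
edge 0: (2,2.5)→(17.5,28.5)  cross = 2·28.5 − 17.5·2.5 = 13.2500; (r_i+r_j)·cross = 19.5·13.2500 = 258.3750
edge 1: (17.5,28.5)→(15,38)  cross = 17.5·38 − 15·28.5 = 237.5000; (r_i+r_j)·cross = 32.5·237.5000 = 7718.7500
edge 2: (15,38)→(6.5,39.5)  cross = 15·39.5 − 6.5·38 = 345.5000; (r_i+r_j)·cross = 21.5·345.5000 = 7428.2500
edge 3: (6.5,39.5)→(2.5,12.5)  cross = 6.5·12.5 − 2.5·39.5 = -17.5000; (r_i+r_j)·cross = 9·-17.5000 = -157.5000
edge 4: (2.5,12.5)→(2,2.5)  cross = 2.5·2.5 − 2·12.5 = -18.7500; (r_i+r_j)·cross = 4.5·-18.7500 = -84.3750
Σcross = 560.0000 → A = |Σcross|/2 = 280.0000 mm²
Σ(r_i+r_j)·cross = 15163.5000 → first moment M = |Σ|/6 = 2527.2500
R_c = M/A = 2527.2500/280.0000 = 9.0259 mm
θ = 334° = 5.829400 rad
V = θ·R_c·A = 5.829400·9.0259·280.0000 = 14732.350 mm³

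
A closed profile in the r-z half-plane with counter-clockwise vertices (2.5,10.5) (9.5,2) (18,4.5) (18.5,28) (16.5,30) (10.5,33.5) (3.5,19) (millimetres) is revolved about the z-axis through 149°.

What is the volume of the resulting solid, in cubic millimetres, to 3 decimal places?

Profile (r,z), 7 vertices: (2.5,10.5) (9.5,2) (18,4.5) (18.5,28) (16.5,30) (10.5,33.5) (3.5,19)
edge 0: (2.5,10.5)→(9.5,2)  cross = 2.5·2 − 9.5·10.5 = -94.7500; (r_i+r_j)·cross = 12·-94.7500 = -1137.0000
edge 1: (9.5,2)→(18,4.5)  cross = 9.5·4.5 − 18·2 = 6.7500; (r_i+r_j)·cross = 27.5·6.7500 = 185.6250
edge 2: (18,4.5)→(18.5,28)  cross = 18·28 − 18.5·4.5 = 420.7500; (r_i+r_j)·cross = 36.5·420.7500 = 15357.3750
edge 3: (18.5,28)→(16.5,30)  cross = 18.5·30 − 16.5·28 = 93.0000; (r_i+r_j)·cross = 35·93.0000 = 3255.0000
edge 4: (16.5,30)→(10.5,33.5)  cross = 16.5·33.5 − 10.5·30 = 237.7500; (r_i+r_j)·cross = 27·237.7500 = 6419.2500
edge 5: (10.5,33.5)→(3.5,19)  cross = 10.5·19 − 3.5·33.5 = 82.2500; (r_i+r_j)·cross = 14·82.2500 = 1151.5000
edge 6: (3.5,19)→(2.5,10.5)  cross = 3.5·10.5 − 2.5·19 = -10.7500; (r_i+r_j)·cross = 6·-10.7500 = -64.5000
Σcross = 735.0000 → A = |Σcross|/2 = 367.5000 mm²
Σ(r_i+r_j)·cross = 25167.2500 → first moment M = |Σ|/6 = 4194.5417
R_c = M/A = 4194.5417/367.5000 = 11.4137 mm
θ = 149° = 2.600541 rad
V = θ·R_c·A = 2.600541·11.4137·367.5000 = 10908.076 mm³

Volume = 10908.076 mm³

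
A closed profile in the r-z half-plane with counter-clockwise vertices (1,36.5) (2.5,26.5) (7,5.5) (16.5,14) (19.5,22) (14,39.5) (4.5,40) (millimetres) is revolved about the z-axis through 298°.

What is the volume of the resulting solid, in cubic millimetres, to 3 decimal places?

Volume = 21491.301 mm³

Profile (r,z), 7 vertices: (1,36.5) (2.5,26.5) (7,5.5) (16.5,14) (19.5,22) (14,39.5) (4.5,40)
edge 0: (1,36.5)→(2.5,26.5)  cross = 1·26.5 − 2.5·36.5 = -64.7500; (r_i+r_j)·cross = 3.5·-64.7500 = -226.6250
edge 1: (2.5,26.5)→(7,5.5)  cross = 2.5·5.5 − 7·26.5 = -171.7500; (r_i+r_j)·cross = 9.5·-171.7500 = -1631.6250
edge 2: (7,5.5)→(16.5,14)  cross = 7·14 − 16.5·5.5 = 7.2500; (r_i+r_j)·cross = 23.5·7.2500 = 170.3750
edge 3: (16.5,14)→(19.5,22)  cross = 16.5·22 − 19.5·14 = 90.0000; (r_i+r_j)·cross = 36·90.0000 = 3240.0000
edge 4: (19.5,22)→(14,39.5)  cross = 19.5·39.5 − 14·22 = 462.2500; (r_i+r_j)·cross = 33.5·462.2500 = 15485.3750
edge 5: (14,39.5)→(4.5,40)  cross = 14·40 − 4.5·39.5 = 382.2500; (r_i+r_j)·cross = 18.5·382.2500 = 7071.6250
edge 6: (4.5,40)→(1,36.5)  cross = 4.5·36.5 − 1·40 = 124.2500; (r_i+r_j)·cross = 5.5·124.2500 = 683.3750
Σcross = 829.5000 → A = |Σcross|/2 = 414.7500 mm²
Σ(r_i+r_j)·cross = 24792.5000 → first moment M = |Σ|/6 = 4132.0833
R_c = M/A = 4132.0833/414.7500 = 9.9628 mm
θ = 298° = 5.201081 rad
V = θ·R_c·A = 5.201081·9.9628·414.7500 = 21491.301 mm³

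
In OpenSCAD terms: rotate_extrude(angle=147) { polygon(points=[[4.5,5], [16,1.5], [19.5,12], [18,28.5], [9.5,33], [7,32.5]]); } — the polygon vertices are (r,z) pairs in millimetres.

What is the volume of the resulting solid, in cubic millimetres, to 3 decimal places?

Volume = 11079.049 mm³

Profile (r,z), 6 vertices: (4.5,5) (16,1.5) (19.5,12) (18,28.5) (9.5,33) (7,32.5)
edge 0: (4.5,5)→(16,1.5)  cross = 4.5·1.5 − 16·5 = -73.2500; (r_i+r_j)·cross = 20.5·-73.2500 = -1501.6250
edge 1: (16,1.5)→(19.5,12)  cross = 16·12 − 19.5·1.5 = 162.7500; (r_i+r_j)·cross = 35.5·162.7500 = 5777.6250
edge 2: (19.5,12)→(18,28.5)  cross = 19.5·28.5 − 18·12 = 339.7500; (r_i+r_j)·cross = 37.5·339.7500 = 12740.6250
edge 3: (18,28.5)→(9.5,33)  cross = 18·33 − 9.5·28.5 = 323.2500; (r_i+r_j)·cross = 27.5·323.2500 = 8889.3750
edge 4: (9.5,33)→(7,32.5)  cross = 9.5·32.5 − 7·33 = 77.7500; (r_i+r_j)·cross = 16.5·77.7500 = 1282.8750
edge 5: (7,32.5)→(4.5,5)  cross = 7·5 − 4.5·32.5 = -111.2500; (r_i+r_j)·cross = 11.5·-111.2500 = -1279.3750
Σcross = 719.0000 → A = |Σcross|/2 = 359.5000 mm²
Σ(r_i+r_j)·cross = 25909.5000 → first moment M = |Σ|/6 = 4318.2500
R_c = M/A = 4318.2500/359.5000 = 12.0118 mm
θ = 147° = 2.565634 rad
V = θ·R_c·A = 2.565634·12.0118·359.5000 = 11079.049 mm³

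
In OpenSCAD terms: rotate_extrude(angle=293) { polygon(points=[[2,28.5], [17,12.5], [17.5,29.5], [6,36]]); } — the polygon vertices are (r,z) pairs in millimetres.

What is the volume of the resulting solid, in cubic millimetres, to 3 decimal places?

Profile (r,z), 4 vertices: (2,28.5) (17,12.5) (17.5,29.5) (6,36)
edge 0: (2,28.5)→(17,12.5)  cross = 2·12.5 − 17·28.5 = -459.5000; (r_i+r_j)·cross = 19·-459.5000 = -8730.5000
edge 1: (17,12.5)→(17.5,29.5)  cross = 17·29.5 − 17.5·12.5 = 282.7500; (r_i+r_j)·cross = 34.5·282.7500 = 9754.8750
edge 2: (17.5,29.5)→(6,36)  cross = 17.5·36 − 6·29.5 = 453.0000; (r_i+r_j)·cross = 23.5·453.0000 = 10645.5000
edge 3: (6,36)→(2,28.5)  cross = 6·28.5 − 2·36 = 99.0000; (r_i+r_j)·cross = 8·99.0000 = 792.0000
Σcross = 375.2500 → A = |Σcross|/2 = 187.6250 mm²
Σ(r_i+r_j)·cross = 12461.8750 → first moment M = |Σ|/6 = 2076.9792
R_c = M/A = 2076.9792/187.6250 = 11.0698 mm
θ = 293° = 5.113815 rad
V = θ·R_c·A = 5.113815·11.0698·187.6250 = 10621.287 mm³

Volume = 10621.287 mm³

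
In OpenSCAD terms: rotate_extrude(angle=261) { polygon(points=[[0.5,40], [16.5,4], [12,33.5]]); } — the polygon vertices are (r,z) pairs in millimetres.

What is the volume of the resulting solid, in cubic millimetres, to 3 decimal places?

Volume = 6825.372 mm³

Profile (r,z), 3 vertices: (0.5,40) (16.5,4) (12,33.5)
edge 0: (0.5,40)→(16.5,4)  cross = 0.5·4 − 16.5·40 = -658.0000; (r_i+r_j)·cross = 17·-658.0000 = -11186.0000
edge 1: (16.5,4)→(12,33.5)  cross = 16.5·33.5 − 12·4 = 504.7500; (r_i+r_j)·cross = 28.5·504.7500 = 14385.3750
edge 2: (12,33.5)→(0.5,40)  cross = 12·40 − 0.5·33.5 = 463.2500; (r_i+r_j)·cross = 12.5·463.2500 = 5790.6250
Σcross = 310.0000 → A = |Σcross|/2 = 155.0000 mm²
Σ(r_i+r_j)·cross = 8990.0000 → first moment M = |Σ|/6 = 1498.3333
R_c = M/A = 1498.3333/155.0000 = 9.6667 mm
θ = 261° = 4.555309 rad
V = θ·R_c·A = 4.555309·9.6667·155.0000 = 6825.372 mm³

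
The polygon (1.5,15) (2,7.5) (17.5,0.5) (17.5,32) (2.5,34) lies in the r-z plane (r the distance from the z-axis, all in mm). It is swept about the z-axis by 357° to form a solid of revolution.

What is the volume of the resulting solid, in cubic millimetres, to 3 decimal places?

Volume = 27970.435 mm³

Profile (r,z), 5 vertices: (1.5,15) (2,7.5) (17.5,0.5) (17.5,32) (2.5,34)
edge 0: (1.5,15)→(2,7.5)  cross = 1.5·7.5 − 2·15 = -18.7500; (r_i+r_j)·cross = 3.5·-18.7500 = -65.6250
edge 1: (2,7.5)→(17.5,0.5)  cross = 2·0.5 − 17.5·7.5 = -130.2500; (r_i+r_j)·cross = 19.5·-130.2500 = -2539.8750
edge 2: (17.5,0.5)→(17.5,32)  cross = 17.5·32 − 17.5·0.5 = 551.2500; (r_i+r_j)·cross = 35·551.2500 = 19293.7500
edge 3: (17.5,32)→(2.5,34)  cross = 17.5·34 − 2.5·32 = 515.0000; (r_i+r_j)·cross = 20·515.0000 = 10300.0000
edge 4: (2.5,34)→(1.5,15)  cross = 2.5·15 − 1.5·34 = -13.5000; (r_i+r_j)·cross = 4·-13.5000 = -54.0000
Σcross = 903.7500 → A = |Σcross|/2 = 451.8750 mm²
Σ(r_i+r_j)·cross = 26934.2500 → first moment M = |Σ|/6 = 4489.0417
R_c = M/A = 4489.0417/451.8750 = 9.9343 mm
θ = 357° = 6.230825 rad
V = θ·R_c·A = 6.230825·9.9343·451.8750 = 27970.435 mm³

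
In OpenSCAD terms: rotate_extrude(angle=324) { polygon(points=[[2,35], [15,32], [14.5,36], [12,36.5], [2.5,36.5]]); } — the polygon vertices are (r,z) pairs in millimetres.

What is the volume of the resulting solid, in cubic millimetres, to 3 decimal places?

Volume = 1955.877 mm³

Profile (r,z), 5 vertices: (2,35) (15,32) (14.5,36) (12,36.5) (2.5,36.5)
edge 0: (2,35)→(15,32)  cross = 2·32 − 15·35 = -461.0000; (r_i+r_j)·cross = 17·-461.0000 = -7837.0000
edge 1: (15,32)→(14.5,36)  cross = 15·36 − 14.5·32 = 76.0000; (r_i+r_j)·cross = 29.5·76.0000 = 2242.0000
edge 2: (14.5,36)→(12,36.5)  cross = 14.5·36.5 − 12·36 = 97.2500; (r_i+r_j)·cross = 26.5·97.2500 = 2577.1250
edge 3: (12,36.5)→(2.5,36.5)  cross = 12·36.5 − 2.5·36.5 = 346.7500; (r_i+r_j)·cross = 14.5·346.7500 = 5027.8750
edge 4: (2.5,36.5)→(2,35)  cross = 2.5·35 − 2·36.5 = 14.5000; (r_i+r_j)·cross = 4.5·14.5000 = 65.2500
Σcross = 73.5000 → A = |Σcross|/2 = 36.7500 mm²
Σ(r_i+r_j)·cross = 2075.2500 → first moment M = |Σ|/6 = 345.8750
R_c = M/A = 345.8750/36.7500 = 9.4116 mm
θ = 324° = 5.654867 rad
V = θ·R_c·A = 5.654867·9.4116·36.7500 = 1955.877 mm³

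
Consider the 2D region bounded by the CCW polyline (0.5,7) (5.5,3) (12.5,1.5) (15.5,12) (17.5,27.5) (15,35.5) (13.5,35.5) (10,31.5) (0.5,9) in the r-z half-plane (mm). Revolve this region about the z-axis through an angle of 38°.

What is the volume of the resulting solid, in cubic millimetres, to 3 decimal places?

Profile (r,z), 9 vertices: (0.5,7) (5.5,3) (12.5,1.5) (15.5,12) (17.5,27.5) (15,35.5) (13.5,35.5) (10,31.5) (0.5,9)
edge 0: (0.5,7)→(5.5,3)  cross = 0.5·3 − 5.5·7 = -37.0000; (r_i+r_j)·cross = 6·-37.0000 = -222.0000
edge 1: (5.5,3)→(12.5,1.5)  cross = 5.5·1.5 − 12.5·3 = -29.2500; (r_i+r_j)·cross = 18·-29.2500 = -526.5000
edge 2: (12.5,1.5)→(15.5,12)  cross = 12.5·12 − 15.5·1.5 = 126.7500; (r_i+r_j)·cross = 28·126.7500 = 3549.0000
edge 3: (15.5,12)→(17.5,27.5)  cross = 15.5·27.5 − 17.5·12 = 216.2500; (r_i+r_j)·cross = 33·216.2500 = 7136.2500
edge 4: (17.5,27.5)→(15,35.5)  cross = 17.5·35.5 − 15·27.5 = 208.7500; (r_i+r_j)·cross = 32.5·208.7500 = 6784.3750
edge 5: (15,35.5)→(13.5,35.5)  cross = 15·35.5 − 13.5·35.5 = 53.2500; (r_i+r_j)·cross = 28.5·53.2500 = 1517.6250
edge 6: (13.5,35.5)→(10,31.5)  cross = 13.5·31.5 − 10·35.5 = 70.2500; (r_i+r_j)·cross = 23.5·70.2500 = 1650.8750
edge 7: (10,31.5)→(0.5,9)  cross = 10·9 − 0.5·31.5 = 74.2500; (r_i+r_j)·cross = 10.5·74.2500 = 779.6250
edge 8: (0.5,9)→(0.5,7)  cross = 0.5·7 − 0.5·9 = -1.0000; (r_i+r_j)·cross = 1·-1.0000 = -1.0000
Σcross = 682.2500 → A = |Σcross|/2 = 341.1250 mm²
Σ(r_i+r_j)·cross = 20668.2500 → first moment M = |Σ|/6 = 3444.7083
R_c = M/A = 3444.7083/341.1250 = 10.0981 mm
θ = 38° = 0.663225 rad
V = θ·R_c·A = 0.663225·10.0981·341.1250 = 2284.617 mm³

Volume = 2284.617 mm³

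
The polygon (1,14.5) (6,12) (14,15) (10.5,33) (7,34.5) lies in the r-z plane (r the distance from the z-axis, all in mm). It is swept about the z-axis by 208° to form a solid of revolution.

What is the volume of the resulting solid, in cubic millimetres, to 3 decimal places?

Volume = 4966.305 mm³

Profile (r,z), 5 vertices: (1,14.5) (6,12) (14,15) (10.5,33) (7,34.5)
edge 0: (1,14.5)→(6,12)  cross = 1·12 − 6·14.5 = -75.0000; (r_i+r_j)·cross = 7·-75.0000 = -525.0000
edge 1: (6,12)→(14,15)  cross = 6·15 − 14·12 = -78.0000; (r_i+r_j)·cross = 20·-78.0000 = -1560.0000
edge 2: (14,15)→(10.5,33)  cross = 14·33 − 10.5·15 = 304.5000; (r_i+r_j)·cross = 24.5·304.5000 = 7460.2500
edge 3: (10.5,33)→(7,34.5)  cross = 10.5·34.5 − 7·33 = 131.2500; (r_i+r_j)·cross = 17.5·131.2500 = 2296.8750
edge 4: (7,34.5)→(1,14.5)  cross = 7·14.5 − 1·34.5 = 67.0000; (r_i+r_j)·cross = 8·67.0000 = 536.0000
Σcross = 349.7500 → A = |Σcross|/2 = 174.8750 mm²
Σ(r_i+r_j)·cross = 8208.1250 → first moment M = |Σ|/6 = 1368.0208
R_c = M/A = 1368.0208/174.8750 = 7.8228 mm
θ = 208° = 3.630285 rad
V = θ·R_c·A = 3.630285·7.8228·174.8750 = 4966.305 mm³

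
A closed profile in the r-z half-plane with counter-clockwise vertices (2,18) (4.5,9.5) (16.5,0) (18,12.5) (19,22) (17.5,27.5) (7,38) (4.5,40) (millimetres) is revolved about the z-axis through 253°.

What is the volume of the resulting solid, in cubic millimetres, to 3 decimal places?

Profile (r,z), 8 vertices: (2,18) (4.5,9.5) (16.5,0) (18,12.5) (19,22) (17.5,27.5) (7,38) (4.5,40)
edge 0: (2,18)→(4.5,9.5)  cross = 2·9.5 − 4.5·18 = -62.0000; (r_i+r_j)·cross = 6.5·-62.0000 = -403.0000
edge 1: (4.5,9.5)→(16.5,0)  cross = 4.5·0 − 16.5·9.5 = -156.7500; (r_i+r_j)·cross = 21·-156.7500 = -3291.7500
edge 2: (16.5,0)→(18,12.5)  cross = 16.5·12.5 − 18·0 = 206.2500; (r_i+r_j)·cross = 34.5·206.2500 = 7115.6250
edge 3: (18,12.5)→(19,22)  cross = 18·22 − 19·12.5 = 158.5000; (r_i+r_j)·cross = 37·158.5000 = 5864.5000
edge 4: (19,22)→(17.5,27.5)  cross = 19·27.5 − 17.5·22 = 137.5000; (r_i+r_j)·cross = 36.5·137.5000 = 5018.7500
edge 5: (17.5,27.5)→(7,38)  cross = 17.5·38 − 7·27.5 = 472.5000; (r_i+r_j)·cross = 24.5·472.5000 = 11576.2500
edge 6: (7,38)→(4.5,40)  cross = 7·40 − 4.5·38 = 109.0000; (r_i+r_j)·cross = 11.5·109.0000 = 1253.5000
edge 7: (4.5,40)→(2,18)  cross = 4.5·18 − 2·40 = 1.0000; (r_i+r_j)·cross = 6.5·1.0000 = 6.5000
Σcross = 866.0000 → A = |Σcross|/2 = 433.0000 mm²
Σ(r_i+r_j)·cross = 27140.3750 → first moment M = |Σ|/6 = 4523.3958
R_c = M/A = 4523.3958/433.0000 = 10.4466 mm
θ = 253° = 4.415683 rad
V = θ·R_c·A = 4.415683·10.4466·433.0000 = 19973.882 mm³

Volume = 19973.882 mm³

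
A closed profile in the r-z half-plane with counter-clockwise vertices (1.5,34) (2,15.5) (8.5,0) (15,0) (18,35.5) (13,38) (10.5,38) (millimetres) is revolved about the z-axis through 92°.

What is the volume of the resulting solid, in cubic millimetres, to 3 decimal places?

Profile (r,z), 7 vertices: (1.5,34) (2,15.5) (8.5,0) (15,0) (18,35.5) (13,38) (10.5,38)
edge 0: (1.5,34)→(2,15.5)  cross = 1.5·15.5 − 2·34 = -44.7500; (r_i+r_j)·cross = 3.5·-44.7500 = -156.6250
edge 1: (2,15.5)→(8.5,0)  cross = 2·0 − 8.5·15.5 = -131.7500; (r_i+r_j)·cross = 10.5·-131.7500 = -1383.3750
edge 2: (8.5,0)→(15,0)  cross = 8.5·0 − 15·0 = 0.0000; (r_i+r_j)·cross = 23.5·0.0000 = 0.0000
edge 3: (15,0)→(18,35.5)  cross = 15·35.5 − 18·0 = 532.5000; (r_i+r_j)·cross = 33·532.5000 = 17572.5000
edge 4: (18,35.5)→(13,38)  cross = 18·38 − 13·35.5 = 222.5000; (r_i+r_j)·cross = 31·222.5000 = 6897.5000
edge 5: (13,38)→(10.5,38)  cross = 13·38 − 10.5·38 = 95.0000; (r_i+r_j)·cross = 23.5·95.0000 = 2232.5000
edge 6: (10.5,38)→(1.5,34)  cross = 10.5·34 − 1.5·38 = 300.0000; (r_i+r_j)·cross = 12·300.0000 = 3600.0000
Σcross = 973.5000 → A = |Σcross|/2 = 486.7500 mm²
Σ(r_i+r_j)·cross = 28762.5000 → first moment M = |Σ|/6 = 4793.7500
R_c = M/A = 4793.7500/486.7500 = 9.8485 mm
θ = 92° = 1.605703 rad
V = θ·R_c·A = 1.605703·9.8485·486.7500 = 7697.338 mm³

Volume = 7697.338 mm³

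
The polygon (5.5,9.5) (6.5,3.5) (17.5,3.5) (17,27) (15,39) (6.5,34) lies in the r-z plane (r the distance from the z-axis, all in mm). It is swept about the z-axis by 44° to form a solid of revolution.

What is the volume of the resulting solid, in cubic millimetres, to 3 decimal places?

Profile (r,z), 6 vertices: (5.5,9.5) (6.5,3.5) (17.5,3.5) (17,27) (15,39) (6.5,34)
edge 0: (5.5,9.5)→(6.5,3.5)  cross = 5.5·3.5 − 6.5·9.5 = -42.5000; (r_i+r_j)·cross = 12·-42.5000 = -510.0000
edge 1: (6.5,3.5)→(17.5,3.5)  cross = 6.5·3.5 − 17.5·3.5 = -38.5000; (r_i+r_j)·cross = 24·-38.5000 = -924.0000
edge 2: (17.5,3.5)→(17,27)  cross = 17.5·27 − 17·3.5 = 413.0000; (r_i+r_j)·cross = 34.5·413.0000 = 14248.5000
edge 3: (17,27)→(15,39)  cross = 17·39 − 15·27 = 258.0000; (r_i+r_j)·cross = 32·258.0000 = 8256.0000
edge 4: (15,39)→(6.5,34)  cross = 15·34 − 6.5·39 = 256.5000; (r_i+r_j)·cross = 21.5·256.5000 = 5514.7500
edge 5: (6.5,34)→(5.5,9.5)  cross = 6.5·9.5 − 5.5·34 = -125.2500; (r_i+r_j)·cross = 12·-125.2500 = -1503.0000
Σcross = 721.2500 → A = |Σcross|/2 = 360.6250 mm²
Σ(r_i+r_j)·cross = 25082.2500 → first moment M = |Σ|/6 = 4180.3750
R_c = M/A = 4180.3750/360.6250 = 11.5920 mm
θ = 44° = 0.767945 rad
V = θ·R_c·A = 0.767945·11.5920·360.6250 = 3210.298 mm³

Volume = 3210.298 mm³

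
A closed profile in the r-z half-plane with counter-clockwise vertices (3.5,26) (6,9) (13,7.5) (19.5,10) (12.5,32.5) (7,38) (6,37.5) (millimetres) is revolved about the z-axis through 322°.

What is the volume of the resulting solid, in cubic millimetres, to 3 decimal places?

Volume = 17525.846 mm³

Profile (r,z), 7 vertices: (3.5,26) (6,9) (13,7.5) (19.5,10) (12.5,32.5) (7,38) (6,37.5)
edge 0: (3.5,26)→(6,9)  cross = 3.5·9 − 6·26 = -124.5000; (r_i+r_j)·cross = 9.5·-124.5000 = -1182.7500
edge 1: (6,9)→(13,7.5)  cross = 6·7.5 − 13·9 = -72.0000; (r_i+r_j)·cross = 19·-72.0000 = -1368.0000
edge 2: (13,7.5)→(19.5,10)  cross = 13·10 − 19.5·7.5 = -16.2500; (r_i+r_j)·cross = 32.5·-16.2500 = -528.1250
edge 3: (19.5,10)→(12.5,32.5)  cross = 19.5·32.5 − 12.5·10 = 508.7500; (r_i+r_j)·cross = 32·508.7500 = 16280.0000
edge 4: (12.5,32.5)→(7,38)  cross = 12.5·38 − 7·32.5 = 247.5000; (r_i+r_j)·cross = 19.5·247.5000 = 4826.2500
edge 5: (7,38)→(6,37.5)  cross = 7·37.5 − 6·38 = 34.5000; (r_i+r_j)·cross = 13·34.5000 = 448.5000
edge 6: (6,37.5)→(3.5,26)  cross = 6·26 − 3.5·37.5 = 24.7500; (r_i+r_j)·cross = 9.5·24.7500 = 235.1250
Σcross = 602.7500 → A = |Σcross|/2 = 301.3750 mm²
Σ(r_i+r_j)·cross = 18711.0000 → first moment M = |Σ|/6 = 3118.5000
R_c = M/A = 3118.5000/301.3750 = 10.3476 mm
θ = 322° = 5.619960 rad
V = θ·R_c·A = 5.619960·10.3476·301.3750 = 17525.846 mm³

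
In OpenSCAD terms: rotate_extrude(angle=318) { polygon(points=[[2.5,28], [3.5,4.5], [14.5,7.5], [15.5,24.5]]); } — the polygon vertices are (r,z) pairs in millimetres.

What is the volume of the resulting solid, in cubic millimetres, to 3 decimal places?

Profile (r,z), 4 vertices: (2.5,28) (3.5,4.5) (14.5,7.5) (15.5,24.5)
edge 0: (2.5,28)→(3.5,4.5)  cross = 2.5·4.5 − 3.5·28 = -86.7500; (r_i+r_j)·cross = 6·-86.7500 = -520.5000
edge 1: (3.5,4.5)→(14.5,7.5)  cross = 3.5·7.5 − 14.5·4.5 = -39.0000; (r_i+r_j)·cross = 18·-39.0000 = -702.0000
edge 2: (14.5,7.5)→(15.5,24.5)  cross = 14.5·24.5 − 15.5·7.5 = 239.0000; (r_i+r_j)·cross = 30·239.0000 = 7170.0000
edge 3: (15.5,24.5)→(2.5,28)  cross = 15.5·28 − 2.5·24.5 = 372.7500; (r_i+r_j)·cross = 18·372.7500 = 6709.5000
Σcross = 486.0000 → A = |Σcross|/2 = 243.0000 mm²
Σ(r_i+r_j)·cross = 12657.0000 → first moment M = |Σ|/6 = 2109.5000
R_c = M/A = 2109.5000/243.0000 = 8.6811 mm
θ = 318° = 5.550147 rad
V = θ·R_c·A = 5.550147·8.6811·243.0000 = 11708.035 mm³

Volume = 11708.035 mm³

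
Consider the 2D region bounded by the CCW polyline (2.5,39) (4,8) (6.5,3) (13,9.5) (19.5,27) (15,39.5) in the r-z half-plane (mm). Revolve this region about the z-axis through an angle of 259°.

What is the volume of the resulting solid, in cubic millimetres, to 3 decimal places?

Profile (r,z), 6 vertices: (2.5,39) (4,8) (6.5,3) (13,9.5) (19.5,27) (15,39.5)
edge 0: (2.5,39)→(4,8)  cross = 2.5·8 − 4·39 = -136.0000; (r_i+r_j)·cross = 6.5·-136.0000 = -884.0000
edge 1: (4,8)→(6.5,3)  cross = 4·3 − 6.5·8 = -40.0000; (r_i+r_j)·cross = 10.5·-40.0000 = -420.0000
edge 2: (6.5,3)→(13,9.5)  cross = 6.5·9.5 − 13·3 = 22.7500; (r_i+r_j)·cross = 19.5·22.7500 = 443.6250
edge 3: (13,9.5)→(19.5,27)  cross = 13·27 − 19.5·9.5 = 165.7500; (r_i+r_j)·cross = 32.5·165.7500 = 5386.8750
edge 4: (19.5,27)→(15,39.5)  cross = 19.5·39.5 − 15·27 = 365.2500; (r_i+r_j)·cross = 34.5·365.2500 = 12601.1250
edge 5: (15,39.5)→(2.5,39)  cross = 15·39 − 2.5·39.5 = 486.2500; (r_i+r_j)·cross = 17.5·486.2500 = 8509.3750
Σcross = 864.0000 → A = |Σcross|/2 = 432.0000 mm²
Σ(r_i+r_j)·cross = 25637.0000 → first moment M = |Σ|/6 = 4272.8333
R_c = M/A = 4272.8333/432.0000 = 9.8908 mm
θ = 259° = 4.520403 rad
V = θ·R_c·A = 4.520403·9.8908·432.0000 = 19314.928 mm³

Volume = 19314.928 mm³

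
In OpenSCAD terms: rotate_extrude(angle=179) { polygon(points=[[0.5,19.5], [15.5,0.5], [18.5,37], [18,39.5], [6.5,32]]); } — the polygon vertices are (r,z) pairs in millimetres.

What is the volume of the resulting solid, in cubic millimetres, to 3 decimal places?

Profile (r,z), 5 vertices: (0.5,19.5) (15.5,0.5) (18.5,37) (18,39.5) (6.5,32)
edge 0: (0.5,19.5)→(15.5,0.5)  cross = 0.5·0.5 − 15.5·19.5 = -302.0000; (r_i+r_j)·cross = 16·-302.0000 = -4832.0000
edge 1: (15.5,0.5)→(18.5,37)  cross = 15.5·37 − 18.5·0.5 = 564.2500; (r_i+r_j)·cross = 34·564.2500 = 19184.5000
edge 2: (18.5,37)→(18,39.5)  cross = 18.5·39.5 − 18·37 = 64.7500; (r_i+r_j)·cross = 36.5·64.7500 = 2363.3750
edge 3: (18,39.5)→(6.5,32)  cross = 18·32 − 6.5·39.5 = 319.2500; (r_i+r_j)·cross = 24.5·319.2500 = 7821.6250
edge 4: (6.5,32)→(0.5,19.5)  cross = 6.5·19.5 − 0.5·32 = 110.7500; (r_i+r_j)·cross = 7·110.7500 = 775.2500
Σcross = 757.0000 → A = |Σcross|/2 = 378.5000 mm²
Σ(r_i+r_j)·cross = 25312.7500 → first moment M = |Σ|/6 = 4218.7917
R_c = M/A = 4218.7917/378.5000 = 11.1461 mm
θ = 179° = 3.124139 rad
V = θ·R_c·A = 3.124139·11.1461·378.5000 = 13180.093 mm³

Volume = 13180.093 mm³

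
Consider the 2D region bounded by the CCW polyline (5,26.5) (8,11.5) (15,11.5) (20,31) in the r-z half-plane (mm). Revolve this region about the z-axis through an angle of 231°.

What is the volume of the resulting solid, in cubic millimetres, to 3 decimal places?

Volume = 9232.617 mm³

Profile (r,z), 4 vertices: (5,26.5) (8,11.5) (15,11.5) (20,31)
edge 0: (5,26.5)→(8,11.5)  cross = 5·11.5 − 8·26.5 = -154.5000; (r_i+r_j)·cross = 13·-154.5000 = -2008.5000
edge 1: (8,11.5)→(15,11.5)  cross = 8·11.5 − 15·11.5 = -80.5000; (r_i+r_j)·cross = 23·-80.5000 = -1851.5000
edge 2: (15,11.5)→(20,31)  cross = 15·31 − 20·11.5 = 235.0000; (r_i+r_j)·cross = 35·235.0000 = 8225.0000
edge 3: (20,31)→(5,26.5)  cross = 20·26.5 − 5·31 = 375.0000; (r_i+r_j)·cross = 25·375.0000 = 9375.0000
Σcross = 375.0000 → A = |Σcross|/2 = 187.5000 mm²
Σ(r_i+r_j)·cross = 13740.0000 → first moment M = |Σ|/6 = 2290.0000
R_c = M/A = 2290.0000/187.5000 = 12.2133 mm
θ = 231° = 4.031711 rad
V = θ·R_c·A = 4.031711·12.2133·187.5000 = 9232.617 mm³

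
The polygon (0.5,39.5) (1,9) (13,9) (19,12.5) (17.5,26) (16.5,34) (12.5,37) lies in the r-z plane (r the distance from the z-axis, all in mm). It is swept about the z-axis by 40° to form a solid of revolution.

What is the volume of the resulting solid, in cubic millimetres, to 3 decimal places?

Volume = 2956.806 mm³

Profile (r,z), 7 vertices: (0.5,39.5) (1,9) (13,9) (19,12.5) (17.5,26) (16.5,34) (12.5,37)
edge 0: (0.5,39.5)→(1,9)  cross = 0.5·9 − 1·39.5 = -35.0000; (r_i+r_j)·cross = 1.5·-35.0000 = -52.5000
edge 1: (1,9)→(13,9)  cross = 1·9 − 13·9 = -108.0000; (r_i+r_j)·cross = 14·-108.0000 = -1512.0000
edge 2: (13,9)→(19,12.5)  cross = 13·12.5 − 19·9 = -8.5000; (r_i+r_j)·cross = 32·-8.5000 = -272.0000
edge 3: (19,12.5)→(17.5,26)  cross = 19·26 − 17.5·12.5 = 275.2500; (r_i+r_j)·cross = 36.5·275.2500 = 10046.6250
edge 4: (17.5,26)→(16.5,34)  cross = 17.5·34 − 16.5·26 = 166.0000; (r_i+r_j)·cross = 34·166.0000 = 5644.0000
edge 5: (16.5,34)→(12.5,37)  cross = 16.5·37 − 12.5·34 = 185.5000; (r_i+r_j)·cross = 29·185.5000 = 5379.5000
edge 6: (12.5,37)→(0.5,39.5)  cross = 12.5·39.5 − 0.5·37 = 475.2500; (r_i+r_j)·cross = 13·475.2500 = 6178.2500
Σcross = 950.5000 → A = |Σcross|/2 = 475.2500 mm²
Σ(r_i+r_j)·cross = 25411.8750 → first moment M = |Σ|/6 = 4235.3125
R_c = M/A = 4235.3125/475.2500 = 8.9118 mm
θ = 40° = 0.698132 rad
V = θ·R_c·A = 0.698132·8.9118·475.2500 = 2956.806 mm³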